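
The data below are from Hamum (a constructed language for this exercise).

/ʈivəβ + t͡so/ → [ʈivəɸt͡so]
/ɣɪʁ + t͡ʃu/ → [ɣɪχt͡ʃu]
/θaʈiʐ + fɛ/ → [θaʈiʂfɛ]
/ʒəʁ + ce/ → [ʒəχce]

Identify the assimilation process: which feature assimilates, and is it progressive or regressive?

regressive voicing assimilation

The segment that alternates is /β/, which surfaces as [ɸ] when adjacent to /t͡s/.
The change voiced → voiceless matches the voicing of the following /t͡s/, identifying this as voicing assimilation.
Place and manner are unchanged, so the assimilation is partial, not total.
The other alternating forms pattern the same way: /ʁ/ → [χ] before /t͡ʃ/ (voiced → voiceless, matching voiceless); /ʐ/ → [ʂ] before /f/ (voiced → voiceless, matching voiceless); /ʁ/ → [χ] before /c/ (voiced → voiceless, matching voiceless) — only voicing changes, and always toward the following segment.
The trigger is the following segment, so the direction is regressive (anticipatory).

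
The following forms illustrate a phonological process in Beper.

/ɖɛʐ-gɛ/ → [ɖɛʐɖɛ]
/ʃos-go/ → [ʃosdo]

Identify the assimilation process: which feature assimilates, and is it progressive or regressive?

progressive place assimilation

The segment that alternates is /g/, which surfaces as [ɖ] when adjacent to /ʐ/.
/g/ is velar while /ʐ/ is retroflex; the output [ɖ] is retroflex, matching the trigger — so the feature that spreads is place.
Manner and voice are unchanged, so the assimilation is partial, not total.
The same holds elsewhere in the data: /g/ → [d] after /s/ (velar → alveolar, matching alveolar) — only place changes, and always toward the preceding segment.
The trigger is the preceding segment, so the direction is progressive (perseverative).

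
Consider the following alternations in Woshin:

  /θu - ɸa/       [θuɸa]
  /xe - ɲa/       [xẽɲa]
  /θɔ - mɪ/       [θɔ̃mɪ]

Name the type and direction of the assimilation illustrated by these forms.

The vowel /e/ surfaces as nasalised [ẽ] next to the following nasal /ɲ/ — it has acquired the [+nasal] feature of its neighbour.
The other form shows the same pattern: /ɔ/ → [ɔ̃] before /m/ — each time a vowel is nasalised next to a following nasal.
No change occurs in [θuɸa] because the vowel at the boundary is adjacent to an oral consonant, not a nasal (/u/ next to /ɸ/).
Because the conditioning nasal is to the right of the vowel that changes, the process is regressive (anticipatory).

regressive nasality assimilation (vowel nasalisation)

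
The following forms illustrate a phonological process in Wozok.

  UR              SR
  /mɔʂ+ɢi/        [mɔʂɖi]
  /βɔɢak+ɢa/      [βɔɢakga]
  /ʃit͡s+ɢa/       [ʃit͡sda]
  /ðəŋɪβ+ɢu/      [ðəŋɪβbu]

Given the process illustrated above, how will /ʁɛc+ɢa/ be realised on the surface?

The data show progressive place assimilation: /ɢ/ → [ɖ] after /ʂ/; /ɢ/ → [g] after /k/; /ɢ/ → [d] after /t͡s/; /ɢ/ → [b] after /β/. In each pair only place changes, matching the preceding consonant, while manner and voice stay constant.
/ɢ/ is a voiced uvular stop. The preceding trigger /c/ is palatal, so /ɢ/ must become palatal as well.
A voiced palatal stop is [ɟ], so the surface segment is [ɟ].

[ʁɛcɟa]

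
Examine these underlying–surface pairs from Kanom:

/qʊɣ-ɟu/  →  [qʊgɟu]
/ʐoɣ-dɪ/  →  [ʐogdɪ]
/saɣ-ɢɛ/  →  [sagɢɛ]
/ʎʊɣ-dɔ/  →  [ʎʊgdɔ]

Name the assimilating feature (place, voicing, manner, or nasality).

Underlying /ɣ/ is realised as [g] next to /ɟ/; /ɟ/ itself does not change.
/ɣ/ is a fricative while /ɟ/ is a stop; the output [g] is a stop, matching the trigger — so the feature that spreads is manner.
The other alternating forms pattern the same way: /ɣ/ → [g] before /d/ (fricative → stop, matching a stop); /ɣ/ → [g] before /ɢ/ (fricative → stop, matching a stop) — only manner changes, and always toward the following segment.

manner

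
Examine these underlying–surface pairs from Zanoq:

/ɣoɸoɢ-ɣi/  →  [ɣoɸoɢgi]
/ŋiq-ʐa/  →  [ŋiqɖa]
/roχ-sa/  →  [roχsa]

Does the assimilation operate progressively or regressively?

Underlying /ɣ/ is realised as [g] next to /ɢ/; /ɢ/ itself does not change.
/ɣ/ is a fricative while /ɢ/ is a stop; the output [g] is a stop, matching the trigger — so the feature that spreads is manner.
The same holds elsewhere in the data: /ʐ/ → [ɖ] after /q/ (fricative → stop, matching a stop) — only manner changes, and always toward the preceding segment.
Nothing changes in [roχsa]: there the adjacent consonants already agree in manner (/s/ and /χ/ are both fricatives), so this form is consistent with the same rule.
Since the segment that changes follows the conditioning segment, the assimilation is progressive.

progressive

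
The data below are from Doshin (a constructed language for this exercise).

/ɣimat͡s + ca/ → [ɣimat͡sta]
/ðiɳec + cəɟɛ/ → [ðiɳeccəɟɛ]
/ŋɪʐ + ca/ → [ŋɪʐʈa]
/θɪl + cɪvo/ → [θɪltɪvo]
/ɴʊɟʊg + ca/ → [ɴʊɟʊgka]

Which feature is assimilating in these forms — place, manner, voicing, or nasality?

The segment that alternates is /c/, which surfaces as [t] when adjacent to /t͡s/.
/c/ is palatal while /t͡s/ is alveolar; the output [t] is alveolar, matching the trigger — so the feature that spreads is place.
The other alternating forms pattern the same way: /c/ → [ʈ] after /ʐ/ (palatal → retroflex, matching retroflex); /c/ → [t] after /l/ (palatal → alveolar, matching alveolar); /c/ → [k] after /g/ (palatal → velar, matching velar) — only place changes, and always toward the preceding segment.
Nothing changes in [ðiɳeccəɟɛ]: there the adjacent consonants already agree in place (/c/ and /c/ are both palatal), so this form is consistent with the same rule.

place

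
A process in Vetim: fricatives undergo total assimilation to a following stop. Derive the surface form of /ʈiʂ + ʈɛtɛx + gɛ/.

[ʈiʈʈɛtɛggɛ]

/ʂ/ is the segment targeted by the rule; it sits immediately before /ʈ/, so it assimilates completely and surfaces as [ʈ].
At the second juncture, /x/ likewise becomes [g] adjacent to /g/.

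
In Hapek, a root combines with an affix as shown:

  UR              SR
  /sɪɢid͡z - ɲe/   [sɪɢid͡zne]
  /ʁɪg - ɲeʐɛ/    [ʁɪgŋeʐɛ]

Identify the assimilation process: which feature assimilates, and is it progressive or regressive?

progressive place assimilation

The segment that alternates is /ɲ/, which surfaces as [n] when adjacent to /d͡z/.
The change palatal → alveolar matches the place of the preceding /d͡z/, identifying this as place assimilation.
Manner and voice are unchanged, so the assimilation is partial, not total.
The other alternating form patterns the same way: /ɲ/ → [ŋ] after /g/ (palatal → velar, matching velar) — only place changes, and always toward the preceding segment.
Since the segment that changes follows the conditioning segment, the assimilation is progressive.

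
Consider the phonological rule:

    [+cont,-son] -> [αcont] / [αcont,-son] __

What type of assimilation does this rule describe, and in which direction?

progressive manner assimilation

The shared variable α links the value of [cont] on the target to that of the neighbouring obstruent. [cont] distinguishes stops from fricatives — a manner-of-articulation feature — so this is manner assimilation.
The conditioning segment sits to the left of the focus bar, meaning the trigger precedes the segment that changes — progressive assimilation.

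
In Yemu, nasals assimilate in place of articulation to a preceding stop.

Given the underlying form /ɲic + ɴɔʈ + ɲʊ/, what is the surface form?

[ɲicɲɔʈɳʊ]

The rule targets /ɴ/ (voiced uvular nasal), which sits after the trigger /c/ (palatal).
Changing only its place to palatal gives [ɲ] — the voiced palatal nasal.
The same rule applies at the second boundary: /ɲ/ → [ɳ] next to /ʈ/.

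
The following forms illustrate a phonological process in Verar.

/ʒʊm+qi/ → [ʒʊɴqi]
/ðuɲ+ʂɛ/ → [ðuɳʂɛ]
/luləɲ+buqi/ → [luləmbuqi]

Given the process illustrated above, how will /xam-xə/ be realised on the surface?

[xaŋxə]

The data show regressive place assimilation: /m/ → [ɴ] before /q/; /ɲ/ → [ɳ] before /ʂ/; /ɲ/ → [m] before /b/. In each pair only place changes, matching the following consonant, while manner and voice stay constant.
The rule targets /m/ (voiced bilabial nasal), which sits before the trigger /x/ (velar).
Changing only its place to velar gives [ŋ] — the voiced velar nasal.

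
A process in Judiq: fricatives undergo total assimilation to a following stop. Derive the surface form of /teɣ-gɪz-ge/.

/ɣ/ is the segment targeted by the rule; it sits immediately before /g/, so it assimilates completely and surfaces as [g].
At the second juncture, /z/ likewise becomes [g] adjacent to /g/.

[teggɪgge]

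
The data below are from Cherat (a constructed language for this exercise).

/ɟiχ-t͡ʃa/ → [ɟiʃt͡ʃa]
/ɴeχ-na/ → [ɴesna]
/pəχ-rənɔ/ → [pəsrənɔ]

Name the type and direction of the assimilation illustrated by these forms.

Comparing underlying and surface forms, /χ/ → [ʃ] is the alternation; the neighbouring /t͡ʃ/ is constant.
The change uvular → postalveolar matches the place of the following /t͡ʃ/, identifying this as place assimilation.
Manner and voice are unchanged, so the assimilation is partial, not total.
The other alternating forms pattern the same way: /χ/ → [s] before /n/ (uvular → alveolar, matching alveolar); /χ/ → [s] before /r/ (uvular → alveolar, matching alveolar) — only place changes, and always toward the following segment.
Since the segment that changes precedes the conditioning segment, the assimilation is regressive.

regressive place assimilation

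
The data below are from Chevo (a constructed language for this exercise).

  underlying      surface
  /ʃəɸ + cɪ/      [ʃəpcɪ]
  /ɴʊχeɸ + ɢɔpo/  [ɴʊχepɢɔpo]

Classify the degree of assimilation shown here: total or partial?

Underlying /ɸ/ is realised as [p] next to /c/; /c/ itself does not change.
The change fricative → stop matches the manner of the following /c/, identifying this as manner assimilation.
Place and voice are unchanged, so the assimilation is partial, not total.
The other alternating form patterns the same way: /ɸ/ → [p] before /ɢ/ (fricative → stop, matching a stop) — only manner changes, and always toward the following segment.

partial assimilation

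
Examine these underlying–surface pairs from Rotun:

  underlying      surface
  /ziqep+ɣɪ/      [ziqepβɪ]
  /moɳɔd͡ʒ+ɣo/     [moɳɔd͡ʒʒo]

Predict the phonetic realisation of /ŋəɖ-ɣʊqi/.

The data show progressive place assimilation: /ɣ/ → [β] after /p/; /ɣ/ → [ʒ] after /d͡ʒ/. In each pair only place changes, matching the preceding consonant, while manner and voice stay constant.
The rule targets /ɣ/ (voiced velar fricative), which sits after the trigger /ɖ/ (retroflex).
Changing only its place to retroflex gives [ʐ] — the voiced retroflex fricative.

[ŋəɖʐʊqi]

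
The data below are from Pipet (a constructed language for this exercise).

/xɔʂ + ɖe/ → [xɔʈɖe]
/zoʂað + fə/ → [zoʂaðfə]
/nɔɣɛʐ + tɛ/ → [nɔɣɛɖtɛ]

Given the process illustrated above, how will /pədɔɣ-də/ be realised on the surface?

[pədɔgdə]

The data show regressive manner assimilation: /ʂ/ → [ʈ] before /ɖ/; /ʐ/ → [ɖ] before /t/. In each pair only manner changes, matching the following consonant, while place and voice stay constant.
No alternation appears in [zoʂaðfə]: there the adjacent consonants already agree in manner (/ð/ and /f/ are both fricatives), so this form is consistent with the same rule.
The rule targets /ɣ/ (voiced velar fricative), which sits before the trigger /d/ (stop).
Changing only its manner to stop gives [g] — the voiced velar stop.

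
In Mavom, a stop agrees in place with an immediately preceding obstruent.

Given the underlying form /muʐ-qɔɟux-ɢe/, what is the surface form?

The rule targets /q/ (voiceless uvular stop), which sits after the trigger /ʐ/ (retroflex).
A voiceless retroflex stop is [ʈ], so the surface segment is [ʈ].
The same rule applies at the second boundary: /ɢ/ → [g] next to /x/.

[muʐʈɔɟuxge]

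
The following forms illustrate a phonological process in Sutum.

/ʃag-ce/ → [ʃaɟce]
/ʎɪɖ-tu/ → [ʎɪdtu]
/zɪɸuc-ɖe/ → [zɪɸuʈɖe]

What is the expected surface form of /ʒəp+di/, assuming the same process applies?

The data show regressive place assimilation: /g/ → [ɟ] before /c/; /ɖ/ → [d] before /t/; /c/ → [ʈ] before /ɖ/. In each pair only place changes, matching the following consonant, while manner and voice stay constant.
/p/ is a voiceless bilabial stop. The following trigger /d/ is alveolar, so /p/ must become alveolar as well.
The voiceless alveolar stop is [t], so /p/ → [t].

[ʒətdi]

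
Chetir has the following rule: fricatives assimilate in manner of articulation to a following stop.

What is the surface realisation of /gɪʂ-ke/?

/ʂ/ is a voiceless retroflex fricative. The following trigger /k/ is a stop, so /ʂ/ must become a stop as well.
A voiceless retroflex stop is [ʈ], so the surface segment is [ʈ].

[gɪʈke]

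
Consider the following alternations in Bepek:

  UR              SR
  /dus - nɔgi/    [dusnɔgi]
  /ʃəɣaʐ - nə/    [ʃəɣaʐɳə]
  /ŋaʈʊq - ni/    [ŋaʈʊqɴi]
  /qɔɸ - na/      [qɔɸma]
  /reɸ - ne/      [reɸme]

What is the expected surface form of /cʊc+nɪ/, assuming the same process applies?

The data show progressive place assimilation: /n/ → [ɳ] after /ʐ/; /n/ → [ɴ] after /q/; /n/ → [m] after /ɸ/. In each pair only place changes, matching the preceding consonant, while manner and voice stay constant.
Nothing changes in [dusnɔgi]: there the adjacent consonants already agree in place (/n/ and /s/ are both alveolar), so this form is consistent with the same rule.
/n/ is a voiced alveolar nasal. The preceding trigger /c/ is palatal, so /n/ must become palatal as well.
A voiced palatal nasal is [ɲ], so the surface segment is [ɲ].

[cʊcɲɪ]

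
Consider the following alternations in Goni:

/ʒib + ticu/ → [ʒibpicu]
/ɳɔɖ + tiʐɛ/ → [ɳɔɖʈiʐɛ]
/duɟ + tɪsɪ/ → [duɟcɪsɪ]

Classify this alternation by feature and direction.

progressive place assimilation

The segment that alternates is /t/, which surfaces as [p] when adjacent to /b/.
/t/ is alveolar while /b/ is bilabial; the output [p] is bilabial, matching the trigger — so the feature that spreads is place.
Manner and voice are unchanged, so the assimilation is partial, not total.
The other alternating forms pattern the same way: /t/ → [ʈ] after /ɖ/ (alveolar → retroflex, matching retroflex); /t/ → [c] after /ɟ/ (alveolar → palatal, matching palatal) — only place changes, and always toward the preceding segment.
Since the segment that changes follows the conditioning segment, the assimilation is progressive.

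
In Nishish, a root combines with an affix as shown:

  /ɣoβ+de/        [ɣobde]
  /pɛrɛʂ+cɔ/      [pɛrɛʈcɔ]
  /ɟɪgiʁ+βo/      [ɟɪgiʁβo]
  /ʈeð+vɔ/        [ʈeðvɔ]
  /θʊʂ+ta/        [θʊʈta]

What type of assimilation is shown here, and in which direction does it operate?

Comparing underlying and surface forms, /β/ → [b] is the alternation; the neighbouring /d/ is constant.
The change fricative → stop matches the manner of the following /d/, identifying this as manner assimilation.
Place and voice are unchanged, so the assimilation is partial, not total.
The same holds elsewhere in the data: /ʂ/ → [ʈ] before /c/ (fricative → stop, matching a stop); /ʂ/ → [ʈ] before /t/ (fricative → stop, matching a stop) — only manner changes, and always toward the following segment.
Nothing changes in [ɟɪgiʁβo], [ʈeðvɔ]: there the adjacent consonants already agree in manner (/ʁ/ and /β/ are both fricatives; /ð/ and /v/ are both fricatives), so these forms are consistent with the same rule.
Since the segment that changes precedes the conditioning segment, the assimilation is regressive.

regressive manner assimilation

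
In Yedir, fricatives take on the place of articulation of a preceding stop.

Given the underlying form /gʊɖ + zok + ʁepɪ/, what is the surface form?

/z/ is a voiced alveolar fricative. The preceding trigger /ɖ/ is retroflex, so /z/ must become retroflex as well.
Changing only its place to retroflex gives [ʐ] — the voiced retroflex fricative.
At the second juncture, /ʁ/ likewise becomes [ɣ] adjacent to /k/.

[gʊɖʐokɣepɪ]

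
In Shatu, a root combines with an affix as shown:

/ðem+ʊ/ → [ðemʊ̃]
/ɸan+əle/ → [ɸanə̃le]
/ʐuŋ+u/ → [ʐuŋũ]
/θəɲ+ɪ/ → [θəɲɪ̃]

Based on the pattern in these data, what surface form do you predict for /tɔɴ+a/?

[tɔɴã]

The data show progressive nasality assimilation (vowel nasalisation): /ʊ/ → [ʊ̃] after /m/; /ə/ → [ə̃] after /n/; /u/ → [ũ] after /ŋ/; /ɪ/ → [ɪ̃] after /ɲ/ — a vowel is nasalised by an immediately preceding nasal consonant.
The vowel /a/ is adjacent to the preceding nasal /ɴ/, so it acquires [+nasal] and surfaces as [ã].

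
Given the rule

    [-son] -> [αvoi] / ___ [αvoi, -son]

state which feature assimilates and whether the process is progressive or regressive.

regressive voicing assimilation

The shared variable α links the value of [voi] on the target to the same value on the neighbouring segment, so voicing is the feature that assimilates.
Since the environment is written after the underscore, the trigger follows the target; the direction is regressive.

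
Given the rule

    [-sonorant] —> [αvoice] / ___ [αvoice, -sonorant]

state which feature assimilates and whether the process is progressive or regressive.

regressive voicing assimilation

The rule copies [voice] from the environment onto the target, so the assimilating feature is voicing.
Since the environment is written after the underscore, the trigger follows the target; the direction is regressive.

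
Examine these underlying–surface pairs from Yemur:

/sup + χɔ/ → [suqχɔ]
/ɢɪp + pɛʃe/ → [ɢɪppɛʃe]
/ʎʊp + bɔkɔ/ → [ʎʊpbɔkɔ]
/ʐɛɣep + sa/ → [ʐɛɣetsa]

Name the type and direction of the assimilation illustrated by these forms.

Underlying /p/ is realised as [q] next to /χ/; /χ/ itself does not change.
The change bilabial → uvular matches the place of the following /χ/, identifying this as place assimilation.
Manner and voice are unchanged, so the assimilation is partial, not total.
The other alternating form patterns the same way: /p/ → [t] before /s/ (bilabial → alveolar, matching alveolar) — only place changes, and always toward the following segment.
Nothing changes in [ɢɪppɛʃe], [ʎʊpbɔkɔ]: there the adjacent consonants already agree in place (/p/ and /p/ are both bilabial; /p/ and /b/ are both bilabial), so these forms are consistent with the same rule.
Since the segment that changes precedes the conditioning segment, the assimilation is regressive.

regressive place assimilation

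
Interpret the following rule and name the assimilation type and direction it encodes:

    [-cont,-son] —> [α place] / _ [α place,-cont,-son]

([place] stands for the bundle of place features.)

The rule copies the place features (abbreviated [place]) from the environment onto the target, so the assimilating feature is place.
The conditioning segment sits to the right of the focus bar, meaning the trigger follows the segment that changes — regressive assimilation.

regressive place assimilation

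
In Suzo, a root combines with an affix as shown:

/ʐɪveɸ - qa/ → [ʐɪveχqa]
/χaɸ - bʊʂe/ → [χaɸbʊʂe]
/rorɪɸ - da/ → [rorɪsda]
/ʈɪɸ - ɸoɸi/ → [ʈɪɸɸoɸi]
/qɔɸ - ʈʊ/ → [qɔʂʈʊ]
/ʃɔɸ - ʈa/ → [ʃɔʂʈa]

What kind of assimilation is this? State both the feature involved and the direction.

regressive place assimilation

Comparing underlying and surface forms, /ɸ/ → [χ] is the alternation; the neighbouring /q/ is constant.
/ɸ/ is bilabial while /q/ is uvular; the output [χ] is uvular, matching the trigger — so the feature that spreads is place.
Manner and voice are unchanged, so the assimilation is partial, not total.
Checking the remaining alternations: /ɸ/ → [s] before /d/ (bilabial → alveolar, matching alveolar); /ɸ/ → [ʂ] before /ʈ/ (bilabial → retroflex, matching retroflex) — only place changes, and always toward the following segment.
Nothing changes in [χaɸbʊʂe], [ʈɪɸɸoɸi]: there the adjacent consonants already agree in place (/ɸ/ and /b/ are both bilabial; /ɸ/ and /ɸ/ are both bilabial), so these forms are consistent with the same rule.
Since the segment that changes precedes the conditioning segment, the assimilation is regressive.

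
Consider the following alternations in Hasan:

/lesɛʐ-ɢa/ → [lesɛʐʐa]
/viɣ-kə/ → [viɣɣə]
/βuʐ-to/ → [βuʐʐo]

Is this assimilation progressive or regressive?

progressive

Comparing underlying and surface forms, /ɢ/ → [ʐ] is the alternation; the neighbouring /ʐ/ is constant.
The output [ʐ] is identical to the trigger /ʐ/ — every feature (place, manner, voicing) has been copied — so this is total assimilation.
The remaining alternations confirm this: /k/ → [ɣ] after /ɣ/; /t/ → [ʐ] after /ʐ/ — in each case the output is a copy of the preceding consonant.
The trigger is the preceding segment, so the direction is progressive (perseverative).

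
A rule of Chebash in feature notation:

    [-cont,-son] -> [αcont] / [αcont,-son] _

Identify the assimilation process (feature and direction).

progressive manner assimilation

The rule copies [cont] (continuancy) from the environment onto the target stops; since [±cont] encodes the stop/fricative manner contrast, the assimilating dimension is manner.
The conditioning segment sits to the left of the focus bar, meaning the trigger precedes the segment that changes — progressive assimilation.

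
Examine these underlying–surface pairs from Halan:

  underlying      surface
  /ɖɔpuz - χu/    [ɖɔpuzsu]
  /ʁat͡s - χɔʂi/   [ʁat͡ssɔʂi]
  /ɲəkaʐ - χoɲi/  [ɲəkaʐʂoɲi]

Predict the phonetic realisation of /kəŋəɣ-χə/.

[kəŋəɣxə]

The data show progressive place assimilation: /χ/ → [s] after /z/; /χ/ → [s] after /t͡s/; /χ/ → [ʂ] after /ʐ/. In each pair only place changes, matching the preceding consonant, while manner and voice stay constant.
/χ/ is a voiceless uvular fricative. The preceding trigger /ɣ/ is velar, so /χ/ must become velar as well.
The voiceless velar fricative is [x], so /χ/ → [x].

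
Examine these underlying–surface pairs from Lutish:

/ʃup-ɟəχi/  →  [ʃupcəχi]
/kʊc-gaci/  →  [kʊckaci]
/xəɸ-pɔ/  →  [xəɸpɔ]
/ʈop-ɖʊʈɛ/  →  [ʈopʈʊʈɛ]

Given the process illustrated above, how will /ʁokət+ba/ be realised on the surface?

[ʁokətpa]

The data show progressive voicing assimilation: /ɟ/ → [c] after /p/; /g/ → [k] after /c/; /ɖ/ → [ʈ] after /p/. In each pair only voicing changes, matching the preceding consonant, while place and manner stay constant.
Nothing changes in [xəɸpɔ]: there the adjacent consonants already agree in voicing (/p/ and /ɸ/ are both voiceless), so this form is consistent with the same rule.
The rule targets /b/ (voiced bilabial stop), which sits after the trigger /t/ (voiceless).
A voiceless bilabial stop is [p], so the surface segment is [p].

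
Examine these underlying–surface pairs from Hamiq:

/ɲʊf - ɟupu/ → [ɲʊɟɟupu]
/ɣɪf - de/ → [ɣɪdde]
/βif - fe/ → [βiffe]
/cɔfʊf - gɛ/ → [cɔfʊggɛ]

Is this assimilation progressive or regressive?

Comparing underlying and surface forms, /f/ → [ɟ] is the alternation; the neighbouring /ɟ/ is constant.
The output [ɟ] is identical to the trigger /ɟ/ — every feature (place, manner, voicing) has been copied — so this is total assimilation.
The remaining alternations confirm this: /f/ → [d] before /d/; /f/ → [g] before /g/ — in each case the output is a copy of the following consonant.
In [βiffe] the two consonants at the boundary are already identical (/f/ + /f/), so the rule applies vacuously and nothing changes.
The trigger is the following segment, so the direction is regressive (anticipatory).

regressive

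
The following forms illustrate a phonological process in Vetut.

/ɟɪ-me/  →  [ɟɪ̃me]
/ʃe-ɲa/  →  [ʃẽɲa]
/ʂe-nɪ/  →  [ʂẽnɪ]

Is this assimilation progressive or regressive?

The vowel /ɪ/ surfaces as nasalised [ɪ̃] next to the following nasal /m/ — it has acquired the [+nasal] feature of its neighbour.
Likewise in the remaining data: /e/ → [ẽ] before /ɲ/; /e/ → [ẽ] before /n/ — each time a vowel is nasalised next to a following nasal.
Because the conditioning nasal is to the right of the vowel that changes, the process is regressive (anticipatory).

regressive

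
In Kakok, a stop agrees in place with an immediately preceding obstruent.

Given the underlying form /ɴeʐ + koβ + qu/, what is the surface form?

/k/ is a voiceless velar stop. The preceding trigger /ʐ/ is retroflex, so /k/ must become retroflex as well.
A voiceless retroflex stop is [ʈ], so the surface segment is [ʈ].
The same rule applies at the second boundary: /q/ → [p] next to /β/.

[ɴeʐʈoβpu]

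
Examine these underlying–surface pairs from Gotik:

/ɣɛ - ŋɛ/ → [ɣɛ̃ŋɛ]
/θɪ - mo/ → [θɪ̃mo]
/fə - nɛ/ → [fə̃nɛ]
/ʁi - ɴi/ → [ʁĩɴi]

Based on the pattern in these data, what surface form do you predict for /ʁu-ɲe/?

The data show regressive nasality assimilation (vowel nasalisation): /ɛ/ → [ɛ̃] before /ŋ/; /ɪ/ → [ɪ̃] before /m/; /ə/ → [ə̃] before /n/; /i/ → [ĩ] before /ɴ/ — a vowel is nasalised by an immediately following nasal consonant.
/u/ sits next to the nasal /ɲ/ and is therefore nasalised to [ũ].

[ʁũɲe]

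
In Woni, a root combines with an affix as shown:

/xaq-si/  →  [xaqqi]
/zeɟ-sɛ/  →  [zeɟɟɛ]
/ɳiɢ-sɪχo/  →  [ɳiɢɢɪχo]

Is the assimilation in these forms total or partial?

The segment that alternates is /s/, which surfaces as [q] when adjacent to /q/.
The output [q] is identical to the trigger /q/ — every feature (place, manner, voicing) has been copied — so this is total assimilation.
The remaining alternations confirm this: /s/ → [ɟ] after /ɟ/; /s/ → [ɢ] after /ɢ/ — in each case the output is a copy of the preceding consonant.

total assimilation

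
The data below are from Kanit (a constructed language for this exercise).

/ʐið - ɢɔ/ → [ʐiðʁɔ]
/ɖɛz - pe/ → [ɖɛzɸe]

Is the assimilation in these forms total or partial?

partial assimilation

The segment that alternates is /ɢ/, which surfaces as [ʁ] when adjacent to /ð/.
The change stop → fricative matches the manner of the preceding /ð/, identifying this as manner assimilation.
Place and voice are unchanged, so the assimilation is partial, not total.
Checking the remaining alternation: /p/ → [ɸ] after /z/ (stop → fricative, matching a fricative) — only manner changes, and always toward the preceding segment.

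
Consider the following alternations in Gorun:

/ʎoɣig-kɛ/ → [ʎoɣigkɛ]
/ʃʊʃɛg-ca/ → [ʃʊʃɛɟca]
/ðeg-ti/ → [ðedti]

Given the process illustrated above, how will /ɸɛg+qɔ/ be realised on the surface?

[ɸɛɢqɔ]

The data show regressive place assimilation: /g/ → [ɟ] before /c/; /g/ → [d] before /t/. In each pair only place changes, matching the following consonant, while manner and voice stay constant.
No alternation appears in [ʎoɣigkɛ]: there the adjacent consonants already agree in place (/g/ and /k/ are both velar), so this form is consistent with the same rule.
/g/ is a voiced velar stop. The following trigger /q/ is uvular, so /g/ must become uvular as well.
The voiced uvular stop is [ɢ], so /g/ → [ɢ].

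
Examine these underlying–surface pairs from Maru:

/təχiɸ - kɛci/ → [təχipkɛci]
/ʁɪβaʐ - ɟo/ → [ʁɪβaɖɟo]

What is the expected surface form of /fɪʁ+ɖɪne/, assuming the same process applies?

[fɪɢɖɪne]

The data show regressive manner assimilation: /ɸ/ → [p] before /k/; /ʐ/ → [ɖ] before /ɟ/. In each pair only manner changes, matching the following consonant, while place and voice stay constant.
/ʁ/ is a voiced uvular fricative. The following trigger /ɖ/ is a stop, so /ʁ/ must become a stop as well.
A voiced uvular stop is [ɢ], so the surface segment is [ɢ].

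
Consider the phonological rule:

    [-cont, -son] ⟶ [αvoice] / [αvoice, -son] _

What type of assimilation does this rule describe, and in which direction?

The rule copies [voice] from the environment onto the target, so the assimilating feature is voicing.
The conditioning segment sits to the left of the focus bar, meaning the trigger precedes the segment that changes — progressive assimilation.

progressive voicing assimilation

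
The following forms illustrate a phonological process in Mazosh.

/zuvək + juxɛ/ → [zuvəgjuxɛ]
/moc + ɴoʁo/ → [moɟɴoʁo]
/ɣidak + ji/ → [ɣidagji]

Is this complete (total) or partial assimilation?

partial assimilation

The segment that alternates is /k/, which surfaces as [g] when adjacent to /j/.
The change voiceless → voiced matches the voicing of the following /j/, identifying this as voicing assimilation.
Place and manner are unchanged, so the assimilation is partial, not total.
The other alternating form patterns the same way: /c/ → [ɟ] before /ɴ/ (voiceless → voiced, matching voiced) — only voicing changes, and always toward the following segment.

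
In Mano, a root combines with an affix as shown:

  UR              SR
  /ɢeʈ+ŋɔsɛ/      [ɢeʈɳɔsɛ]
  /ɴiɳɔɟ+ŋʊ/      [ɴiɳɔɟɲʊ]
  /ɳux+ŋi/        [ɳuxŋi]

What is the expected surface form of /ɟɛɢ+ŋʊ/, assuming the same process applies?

[ɟɛɢɴʊ]

The data show progressive place assimilation: /ŋ/ → [ɳ] after /ʈ/; /ŋ/ → [ɲ] after /ɟ/. In each pair only place changes, matching the preceding consonant, while manner and voice stay constant.
Nothing changes in [ɳuxŋi]: there the adjacent consonants already agree in place (/ŋ/ and /x/ are both velar), so this form is consistent with the same rule.
/ŋ/ is a voiced velar nasal. The preceding trigger /ɢ/ is uvular, so /ŋ/ must become uvular as well.
Changing only its place to uvular gives [ɴ] — the voiced uvular nasal.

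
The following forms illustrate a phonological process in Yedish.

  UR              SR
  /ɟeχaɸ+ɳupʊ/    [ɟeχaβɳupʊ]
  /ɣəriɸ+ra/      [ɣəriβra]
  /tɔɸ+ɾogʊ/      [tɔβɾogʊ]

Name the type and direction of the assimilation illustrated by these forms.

Underlying /ɸ/ is realised as [β] next to /ɳ/; /ɳ/ itself does not change.
/ɸ/ is voiceless while /ɳ/ is voiced; the output [β] is voiced, matching the trigger — so the feature that spreads is voicing.
Place and manner are unchanged, so the assimilation is partial, not total.
The other alternating forms pattern the same way: /ɸ/ → [β] before /r/ (voiceless → voiced, matching voiced); /ɸ/ → [β] before /ɾ/ (voiceless → voiced, matching voiced) — only voicing changes, and always toward the following segment.
The trigger is the following segment, so the direction is regressive (anticipatory).

regressive voicing assimilation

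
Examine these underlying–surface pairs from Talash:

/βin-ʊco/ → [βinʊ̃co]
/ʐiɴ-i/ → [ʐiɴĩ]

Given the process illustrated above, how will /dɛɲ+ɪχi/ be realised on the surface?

The data show progressive nasality assimilation (vowel nasalisation): /ʊ/ → [ʊ̃] after /n/; /i/ → [ĩ] after /ɴ/ — a vowel is nasalised by an immediately preceding nasal consonant.
/ɪ/ sits next to the nasal /ɲ/ and is therefore nasalised to [ɪ̃].

[dɛɲɪ̃χi]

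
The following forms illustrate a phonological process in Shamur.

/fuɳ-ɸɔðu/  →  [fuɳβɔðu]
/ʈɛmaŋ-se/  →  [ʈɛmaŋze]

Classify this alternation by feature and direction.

Comparing underlying and surface forms, /ɸ/ → [β] is the alternation; the neighbouring /ɳ/ is constant.
/ɸ/ is voiceless while /ɳ/ is voiced; the output [β] is voiced, matching the trigger — so the feature that spreads is voicing.
Place and manner are unchanged, so the assimilation is partial, not total.
The same holds elsewhere in the data: /s/ → [z] after /ŋ/ (voiceless → voiced, matching voiced) — only voicing changes, and always toward the preceding segment.
Since the segment that changes follows the conditioning segment, the assimilation is progressive.

progressive voicing assimilation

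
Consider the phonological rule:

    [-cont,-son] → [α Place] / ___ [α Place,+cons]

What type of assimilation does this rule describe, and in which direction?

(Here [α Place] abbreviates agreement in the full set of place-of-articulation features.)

The rule copies the place features (abbreviated [Place]) from the environment onto the target, so the assimilating feature is place.
Since the environment is written after the underscore, the trigger follows the target; the direction is regressive.

regressive place assimilation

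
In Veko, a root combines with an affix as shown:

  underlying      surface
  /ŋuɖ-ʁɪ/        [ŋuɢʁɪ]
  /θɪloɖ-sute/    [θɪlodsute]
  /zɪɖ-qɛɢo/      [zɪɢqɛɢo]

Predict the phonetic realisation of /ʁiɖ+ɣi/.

The data show regressive place assimilation: /ɖ/ → [ɢ] before /ʁ/; /ɖ/ → [d] before /s/; /ɖ/ → [ɢ] before /q/. In each pair only place changes, matching the following consonant, while manner and voice stay constant.
The rule targets /ɖ/ (voiced retroflex stop), which sits before the trigger /ɣ/ (velar).
The voiced velar stop is [g], so /ɖ/ → [g].

[ʁigɣi]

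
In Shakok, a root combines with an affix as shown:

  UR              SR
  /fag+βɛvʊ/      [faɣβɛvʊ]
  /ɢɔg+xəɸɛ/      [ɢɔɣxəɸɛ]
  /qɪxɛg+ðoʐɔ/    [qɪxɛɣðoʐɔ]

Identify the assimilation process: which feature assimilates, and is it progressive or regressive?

regressive manner assimilation

The segment that alternates is /g/, which surfaces as [ɣ] when adjacent to /β/.
/g/ is a stop while /β/ is a fricative; the output [ɣ] is a fricative, matching the trigger — so the feature that spreads is manner.
Place and voice are unchanged, so the assimilation is partial, not total.
The same holds elsewhere in the data: /g/ → [ɣ] before /x/ (stop → fricative, matching a fricative); /g/ → [ɣ] before /ð/ (stop → fricative, matching a fricative) — only manner changes, and always toward the following segment.
The trigger is the following segment, so the direction is regressive (anticipatory).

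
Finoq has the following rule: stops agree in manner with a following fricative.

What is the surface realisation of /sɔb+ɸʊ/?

The rule targets /b/ (voiced bilabial stop), which sits before the trigger /ɸ/ (fricative).
A voiced bilabial fricative is [β], so the surface segment is [β].

[sɔβɸʊ]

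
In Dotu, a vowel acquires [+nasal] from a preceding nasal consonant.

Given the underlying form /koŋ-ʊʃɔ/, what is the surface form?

[koŋʊ̃ʃɔ]

The vowel /ʊ/ is adjacent to the preceding nasal /ŋ/, so it acquires [+nasal] and surfaces as [ʊ̃].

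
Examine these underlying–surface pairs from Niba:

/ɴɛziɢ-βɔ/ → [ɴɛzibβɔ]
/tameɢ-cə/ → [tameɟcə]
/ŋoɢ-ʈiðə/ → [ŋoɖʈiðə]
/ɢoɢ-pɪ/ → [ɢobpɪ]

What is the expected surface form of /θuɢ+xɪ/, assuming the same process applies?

The data show regressive place assimilation: /ɢ/ → [b] before /β/; /ɢ/ → [ɟ] before /c/; /ɢ/ → [ɖ] before /ʈ/; /ɢ/ → [b] before /p/. In each pair only place changes, matching the following consonant, while manner and voice stay constant.
The rule targets /ɢ/ (voiced uvular stop), which sits before the trigger /x/ (velar).
Changing only its place to velar gives [g] — the voiced velar stop.

[θugxɪ]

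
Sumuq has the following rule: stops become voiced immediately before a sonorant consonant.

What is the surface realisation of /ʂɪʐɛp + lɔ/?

[ʂɪʐɛblɔ]

The rule targets /p/ (voiceless bilabial stop), which sits before the trigger /l/ (voiced).
A voiced bilabial stop is [b], so the surface segment is [b].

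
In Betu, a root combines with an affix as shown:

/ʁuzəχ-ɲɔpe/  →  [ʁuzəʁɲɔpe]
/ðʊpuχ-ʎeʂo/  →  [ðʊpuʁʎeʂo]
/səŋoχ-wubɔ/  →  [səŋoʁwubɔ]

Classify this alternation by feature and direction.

regressive voicing assimilation

Comparing underlying and surface forms, /χ/ → [ʁ] is the alternation; the neighbouring /ɲ/ is constant.
/χ/ is voiceless while /ɲ/ is voiced; the output [ʁ] is voiced, matching the trigger — so the feature that spreads is voicing.
Place and manner are unchanged, so the assimilation is partial, not total.
Checking the remaining alternations: /χ/ → [ʁ] before /ʎ/ (voiceless → voiced, matching voiced); /χ/ → [ʁ] before /w/ (voiceless → voiced, matching voiced) — only voicing changes, and always toward the following segment.
The trigger is the following segment, so the direction is regressive (anticipatory).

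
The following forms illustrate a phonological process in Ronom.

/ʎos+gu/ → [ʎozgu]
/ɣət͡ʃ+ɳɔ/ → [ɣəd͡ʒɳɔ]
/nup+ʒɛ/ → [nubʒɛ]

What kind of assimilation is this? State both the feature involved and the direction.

regressive voicing assimilation

Underlying /s/ is realised as [z] next to /g/; /g/ itself does not change.
/s/ is voiceless while /g/ is voiced; the output [z] is voiced, matching the trigger — so the feature that spreads is voicing.
Place and manner are unchanged, so the assimilation is partial, not total.
The same holds elsewhere in the data: /t͡ʃ/ → [d͡ʒ] before /ɳ/ (voiceless → voiced, matching voiced); /p/ → [b] before /ʒ/ (voiceless → voiced, matching voiced) — only voicing changes, and always toward the following segment.
The trigger is the following segment, so the direction is regressive (anticipatory).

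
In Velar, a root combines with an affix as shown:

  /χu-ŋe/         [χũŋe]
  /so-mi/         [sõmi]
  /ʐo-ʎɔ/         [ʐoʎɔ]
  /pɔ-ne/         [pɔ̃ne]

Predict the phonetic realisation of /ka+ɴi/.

The data show regressive nasality assimilation (vowel nasalisation): /u/ → [ũ] before /ŋ/; /o/ → [õ] before /m/; /ɔ/ → [ɔ̃] before /n/ — a vowel is nasalised by an immediately following nasal consonant.
No change occurs in [ʐoʎɔ] because the vowel at the boundary is adjacent to an oral consonant, not a nasal (/o/ next to /ʎ/).
/a/ sits next to the nasal /ɴ/ and is therefore nasalised to [ã].

[kãɴi]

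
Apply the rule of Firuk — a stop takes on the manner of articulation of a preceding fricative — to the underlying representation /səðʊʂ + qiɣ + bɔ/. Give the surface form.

[səðʊʂχiɣβɔ]

The rule targets /q/ (voiceless uvular stop), which sits after the trigger /ʂ/ (fricative).
Changing only its manner to fricative gives [χ] — the voiceless uvular fricative.
The same rule applies at the second boundary: /b/ → [β] next to /ɣ/.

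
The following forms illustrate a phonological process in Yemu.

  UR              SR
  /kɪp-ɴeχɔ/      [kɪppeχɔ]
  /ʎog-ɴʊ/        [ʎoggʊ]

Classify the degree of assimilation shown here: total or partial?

total assimilation

Underlying /ɴ/ is realised as [p] next to /p/; /p/ itself does not change.
The output [p] is identical to the trigger /p/ — every feature (place, manner, voicing) has been copied — so this is total assimilation.
The remaining alternation confirms this: /ɴ/ → [g] after /g/ — in each case the output is a copy of the preceding consonant.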